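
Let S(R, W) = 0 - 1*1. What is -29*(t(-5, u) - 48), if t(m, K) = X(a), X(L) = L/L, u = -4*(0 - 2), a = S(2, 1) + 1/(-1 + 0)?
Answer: 1363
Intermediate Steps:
S(R, W) = -1 (S(R, W) = 0 - 1 = -1)
a = -2 (a = -1 + 1/(-1 + 0) = -1 + 1/(-1) = -1 - 1 = -2)
u = 8 (u = -4*(-2) = 8)
X(L) = 1
t(m, K) = 1
-29*(t(-5, u) - 48) = -29*(1 - 48) = -29*(-47) = 1363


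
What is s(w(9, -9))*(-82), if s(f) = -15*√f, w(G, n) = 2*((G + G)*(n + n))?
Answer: 22140*I*√2 ≈ 31311.0*I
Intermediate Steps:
w(G, n) = 8*G*n (w(G, n) = 2*((2*G)*(2*n)) = 2*(4*G*n) = 8*G*n)
s(w(9, -9))*(-82) = -15*18*I*√2*(-82) = -270*I*√2*(-82) = 22140*I*√2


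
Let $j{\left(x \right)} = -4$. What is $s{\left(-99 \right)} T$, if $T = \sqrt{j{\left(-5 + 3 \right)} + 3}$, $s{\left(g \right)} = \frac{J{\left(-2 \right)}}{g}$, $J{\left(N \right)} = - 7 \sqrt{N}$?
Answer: $- \frac{7 \sqrt{2}}{99} \approx -0.099995$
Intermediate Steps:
$s{\left(g \right)} = - \frac{7 i \sqrt{2}}{g}$ ($s{\left(g \right)} = \frac{\left(-7\right) \sqrt{-2}}{g} = \frac{\left(-7\right) i \sqrt{2}}{g} = - \frac{7 i \sqrt{2}}{g}$)
$T = i$ ($T = \sqrt{-4 + 3} = \sqrt{-1} = i \approx 1.0 i$)
$s{\left(-99 \right)} T = - \frac{7 i \sqrt{2}}{-99} i = \left(-7\right) i \sqrt{2} \left(- \frac{1}{99}\right) i = \frac{7 i \sqrt{2}}{99} i = - \frac{7 \sqrt{2}}{99}$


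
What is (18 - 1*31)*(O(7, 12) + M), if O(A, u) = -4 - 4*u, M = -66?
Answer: 1534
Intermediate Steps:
(18 - 1*31)*(O(7, 12) + M) = (18 - 1*31)*((-4 - 4*12) - 66) = (18 - 31)*((-4 - 48) - 66) = -13*(-52 - 66) = -13*(-118) = 1534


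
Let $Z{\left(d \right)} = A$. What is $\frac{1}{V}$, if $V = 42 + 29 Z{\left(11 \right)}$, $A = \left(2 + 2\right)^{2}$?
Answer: $\frac{1}{506} \approx 0.0019763$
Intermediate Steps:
$A = 16$ ($A = 4^{2} = 16$)
$Z{\left(d \right)} = 16$
$V = 506$ ($V = 42 + 29 \cdot 16 = 42 + 464 = 506$)
$\frac{1}{V} = \frac{1}{506}$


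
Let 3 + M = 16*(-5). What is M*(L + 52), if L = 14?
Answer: -5478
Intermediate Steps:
M = -83 (M = -3 + 16*(-5) = -3 - 80 = -83)
M*(L + 52) = -83*(14 + 52) = -83*66 = -5478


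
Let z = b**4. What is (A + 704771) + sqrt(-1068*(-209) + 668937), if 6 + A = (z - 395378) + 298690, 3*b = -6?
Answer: 608093 + sqrt(892149) ≈ 6.0904e+5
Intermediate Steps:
b = -2 (b = (1/3)*(-6) = -2)
z = 16 (z = (-2)**4 = 16)
A = -96678 (A = -6 + ((16 - 395378) + 298690) = -6 + (-395362 + 298690) = -6 - 96672 = -96678)
(A + 704771) + sqrt(-1068*(-209) + 668937) = (-96678 + 704771) + sqrt(-1068*(-209) + 668937) = 608093 + sqrt(223212 + 668937) = 608093 + sqrt(892149)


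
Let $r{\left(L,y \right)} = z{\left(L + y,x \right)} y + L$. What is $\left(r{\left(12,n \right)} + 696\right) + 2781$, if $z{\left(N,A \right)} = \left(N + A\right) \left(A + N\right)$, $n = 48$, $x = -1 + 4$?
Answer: $194001$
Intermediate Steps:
$x = 3$
$z{\left(N,A \right)} = \left(A + N\right)^{2}$ ($z{\left(N,A \right)} = \left(A + N\right) \left(A + N\right) = \left(A + N\right)^{2}$)
$r{\left(L,y \right)} = L + y \left(3 + L + y\right)^{2}$ ($r{\left(L,y \right)} = \left(3 + \left(L + y\right)\right)^{2} y + L = \left(3 + L + y\right)^{2} y + L = y \left(3 + L + y\right)^{2} + L = L + y \left(3 + L + y\right)^{2}$)
$\left(r{\left(12,n \right)} + 696\right) + 2781 = \left(\left(12 + 48 \left(3 + 12 + 48\right)^{2}\right) + 696\right) + 2781 = \left(\left(12 + 48 \cdot 63^{2}\right) + 696\right) + 2781 = \left(\left(12 + 48 \cdot 3969\right) + 696\right) + 2781 = \left(\left(12 + 190512\right) + 696\right) + 2781 = \left(190524 + 696\right) + 2781 = 191220 + 2781 = 194001$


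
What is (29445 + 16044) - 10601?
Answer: 34888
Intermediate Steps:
(29445 + 16044) - 10601 = 45489 - 10601 = 34888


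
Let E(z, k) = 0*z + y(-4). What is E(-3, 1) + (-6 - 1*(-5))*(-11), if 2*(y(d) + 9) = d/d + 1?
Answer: 3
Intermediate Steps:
y(d) = -8 (y(d) = -9 + (d/d + 1)/2 = -9 + (1 + 1)/2 = -9 + (1/2)*2 = -9 + 1 = -8)
E(z, k) = -8 (E(z, k) = 0*z - 8 = 0 - 8 = -8)
E(-3, 1) + (-6 - 1*(-5))*(-11) = -8 + (-6 - 1*(-5))*(-11) = -8 + (-6 + 5)*(-11) = -8 - 1*(-11) = -8 + 11 = 3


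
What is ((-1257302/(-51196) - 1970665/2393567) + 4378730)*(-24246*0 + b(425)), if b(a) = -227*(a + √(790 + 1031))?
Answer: -25883138211612625964825/61270528066 - 60901501674382649329*√1821/61270528066 ≈ -4.6486e+11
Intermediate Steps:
b(a) = -227*a - 227*√1821 (b(a) = -227*(a + √1821) = -227*a - 227*√1821)
((-1257302/(-51196) - 1970665/2393567) + 4378730)*(-24246*0 + b(425)) = ((-1257302/(-51196) - 1970665/2393567) + 4378730)*(-24246*0 + (-227*425 - 227*√1821)) = ((-1257302*(-1/51196) - 1970665*1/2393567) + 4378730)*(0 + (-96475 - 227*√1821)) = ((628651/25598 - 1970665/2393567) + 4378730)*(-96475 - 227*√1821) = (1454273205447/61270528066 + 4378730)*(-96475 - 227*√1821) = 268288553631641627*(-96475 - 227*√1821)/61270528066 = -25883138211612625964825/61270528066 - 60901501674382649329*√1821/61270528066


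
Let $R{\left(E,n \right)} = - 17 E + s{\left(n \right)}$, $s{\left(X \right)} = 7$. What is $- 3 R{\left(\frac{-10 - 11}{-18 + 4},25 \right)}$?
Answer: $\frac{111}{2} \approx 55.5$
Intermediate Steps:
$R{\left(E,n \right)} = 7 - 17 E$ ($R{\left(E,n \right)} = - 17 E + 7 = 7 - 17 E$)
$- 3 R{\left(\frac{-10 - 11}{-18 + 4},25 \right)} = - 3 \left(7 - 17 \frac{-10 - 11}{-18 + 4}\right) = - 3 \left(7 - 17 \left(- \frac{21}{-14}\right)\right) = - 3 \left(7 - 17 \left(\left(-21\right) \left(- \frac{1}{14}\right)\right)\right) = - 3 \left(7 - \frac{51}{2}\right) = \left(-3\right) \left(- \frac{37}{2}\right) = \frac{111}{2}$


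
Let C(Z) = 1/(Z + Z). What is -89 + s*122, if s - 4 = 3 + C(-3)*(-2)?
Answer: 2417/3 ≈ 805.67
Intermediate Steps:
C(Z) = 1/(2*Z)
s = 22/3 (s = 4 + (3 + ((½)/(-3))*(-2)) = 4 + (3 + ((½)*(-⅓))*(-2)) = 4 + (3 - ⅙*(-2)) = 4 + (3 + ⅓) = 4 + 10/3 = 22/3 ≈ 7.3333)
-89 + s*122 = -89 + (22/3)*122 = -89 + 2684/3 = 2417/3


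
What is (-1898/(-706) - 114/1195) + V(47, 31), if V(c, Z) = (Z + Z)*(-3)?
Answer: -77367497/421835 ≈ -183.41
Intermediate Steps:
V(c, Z) = -6*Z (V(c, Z) = (2*Z)*(-3) = -6*Z)
(-1898/(-706) - 114/1195) + V(47, 31) = (-1898/(-706) - 114/1195) - 6*31 = (-1898*(-1/706) - 114*1/1195) - 186 = (949/353 - 114/1195) - 186 = 1093813/421835 - 186 = -77367497/421835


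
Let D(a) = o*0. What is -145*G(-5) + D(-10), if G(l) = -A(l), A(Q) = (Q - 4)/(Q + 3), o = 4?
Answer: 1305/2 ≈ 652.50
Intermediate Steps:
A(Q) = (-4 + Q)/(3 + Q)
D(a) = 0 (D(a) = 4*0 = 0)
G(l) = -(-4 + l)/(3 + l)
-145*G(-5) + D(-10) = -145*(4 - 1*(-5))/(3 - 5) + 0 = -145*(4 + 5)/(-2) + 0 = -(-145)*9/2 + 0 = -145*(-9/2) + 0 = 1305/2 + 0 = 1305/2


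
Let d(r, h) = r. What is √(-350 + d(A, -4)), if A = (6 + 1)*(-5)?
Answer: I*√385 ≈ 19.621*I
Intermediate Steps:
A = -35 (A = 7*(-5) = -35)
√(-350 + d(A, -4)) = √(-350 - 35) = √(-385) = I*√385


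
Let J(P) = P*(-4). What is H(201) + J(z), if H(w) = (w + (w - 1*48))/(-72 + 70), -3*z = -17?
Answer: -599/3 ≈ -199.67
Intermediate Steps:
z = 17/3 (z = -⅓*(-17) = 17/3 ≈ 5.6667)
J(P) = -4*P
H(w) = 24 - w (H(w) = (w + (w - 48))/(-2) = (w + (-48 + w))*(-½) = (-48 + 2*w)*(-½) = 24 - w)
H(201) + J(z) = (24 - 1*201) - 4*17/3 = (24 - 201) - 68/3 = -177 - 68/3 = -599/3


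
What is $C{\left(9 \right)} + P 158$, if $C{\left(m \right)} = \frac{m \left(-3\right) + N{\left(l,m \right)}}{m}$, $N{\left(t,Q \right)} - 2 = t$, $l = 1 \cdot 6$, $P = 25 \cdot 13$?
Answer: $\frac{462131}{9} \approx 51348.0$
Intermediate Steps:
$P = 325$
$l = 6$
$N{\left(t,Q \right)} = 2 + t$
$C{\left(m \right)} = \frac{8 - 3 m}{m}$ ($C{\left(m \right)} = \frac{m \left(-3\right) + \left(2 + 6\right)}{m} = \frac{- 3 m + 8}{m} = \frac{8 - 3 m}{m}$)
$C{\left(9 \right)} + P 158 = \left(-3 + \frac{8}{9}\right) + 325 \cdot 158 = \left(-3 + 8 \cdot \frac{1}{9}\right) + 51350 = \left(-3 + \frac{8}{9}\right) + 51350 = - \frac{19}{9} + 51350 = \frac{462131}{9}$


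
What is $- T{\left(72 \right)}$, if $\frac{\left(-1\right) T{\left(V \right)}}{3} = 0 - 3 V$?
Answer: $-648$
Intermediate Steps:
$T{\left(V \right)} = 9 V$ ($T{\left(V \right)} = - 3 \left(0 - 3 V\right) = - 3 \left(- 3 V\right) = 9 V$)
$- T{\left(72 \right)} = - 9 \cdot 72 = \left(-1\right) 648 = -648$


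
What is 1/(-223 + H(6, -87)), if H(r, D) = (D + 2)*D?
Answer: 1/7172 ≈ 0.00013943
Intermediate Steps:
H(r, D) = D*(2 + D) (H(r, D) = (2 + D)*D = D*(2 + D))
1/(-223 + H(6, -87)) = 1/(-223 - 87*(2 - 87)) = 1/(-223 - 87*(-85)) = 1/(-223 + 7395) = 1/7172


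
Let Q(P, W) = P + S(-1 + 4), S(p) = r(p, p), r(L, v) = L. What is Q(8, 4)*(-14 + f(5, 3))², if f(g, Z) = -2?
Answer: 2816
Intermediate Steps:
S(p) = p
Q(P, W) = 3 + P (Q(P, W) = P + (-1 + 4) = P + 3 = 3 + P)
Q(8, 4)*(-14 + f(5, 3))² = (3 + 8)*(-14 - 2)² = 11*(-16)² = 11*256 = 2816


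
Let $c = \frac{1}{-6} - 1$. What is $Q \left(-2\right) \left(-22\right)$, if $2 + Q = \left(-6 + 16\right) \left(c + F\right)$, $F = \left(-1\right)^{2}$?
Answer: $- \frac{484}{3} \approx -161.33$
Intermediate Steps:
$c = - \frac{7}{6}$ ($c = - \frac{1}{6} - 1 = - \frac{7}{6} \approx -1.1667$)
$F = 1$
$Q = - \frac{11}{3}$ ($Q = -2 + \left(-6 + 16\right) \left(- \frac{7}{6} + 1\right) = -2 + 10 \left(- \frac{1}{6}\right) = -2 - \frac{5}{3} = - \frac{11}{3} \approx -3.6667$)
$Q \left(-2\right) \left(-22\right) = \left(- \frac{11}{3}\right) \left(-2\right) \left(-22\right) = \frac{22}{3} \left(-22\right) = - \frac{484}{3}$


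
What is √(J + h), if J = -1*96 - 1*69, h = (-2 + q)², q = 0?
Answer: I*√161 ≈ 12.689*I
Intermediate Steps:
h = 4 (h = (-2 + 0)² = (-2)² = 4)
J = -165 (J = -96 - 69 = -165)
√(J + h) = √(-165 + 4) = √(-161) = I*√161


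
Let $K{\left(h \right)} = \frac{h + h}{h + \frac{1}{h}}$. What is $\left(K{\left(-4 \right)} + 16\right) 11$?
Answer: $\frac{3344}{17} \approx 196.71$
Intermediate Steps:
$K{\left(h \right)} = \frac{2 h}{h + \frac{1}{h}}$
$\left(K{\left(-4 \right)} + 16\right) 11 = \left(\frac{2 \left(-4\right)^{2}}{1 + \left(-4\right)^{2}} + 16\right) 11 = \left(2 \cdot 16 \frac{1}{1 + 16} + 16\right) 11 = \left(2 \cdot 16 \cdot \frac{1}{17} + 16\right) 11 = \left(\frac{32}{17} + 16\right) 11 = \frac{304}{17} \cdot 11 = \frac{3344}{17}$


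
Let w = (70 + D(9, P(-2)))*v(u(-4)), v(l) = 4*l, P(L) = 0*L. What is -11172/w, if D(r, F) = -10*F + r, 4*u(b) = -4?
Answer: 2793/79 ≈ 35.354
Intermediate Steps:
P(L) = 0
u(b) = -1 (u(b) = (¼)*(-4) = -1)
D(r, F) = r - 10*F
w = -316 (w = (70 + (9 - 10*0))*(4*(-1)) = (70 + (9 + 0))*(-4) = (70 + 9)*(-4) = 79*(-4) = -316)
-11172/w = -11172/(-316) = -11172*(-1/316) = 2793/79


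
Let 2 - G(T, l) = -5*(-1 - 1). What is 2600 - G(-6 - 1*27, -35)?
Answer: 2608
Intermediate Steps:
G(T, l) = -8 (G(T, l) = 2 - (-5)*(-1 - 1) = 2 - (-5)*(-2) = 2 - 1*10 = 2 - 10 = -8)
2600 - G(-6 - 1*27, -35) = 2600 - 1*(-8) = 2600 + 8 = 2608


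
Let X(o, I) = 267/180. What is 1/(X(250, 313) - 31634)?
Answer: -60/1897951 ≈ -3.1613e-5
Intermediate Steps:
X(o, I) = 89/60 (X(o, I) = 267*(1/180) = 89/60)
1/(X(250, 313) - 31634) = 1/(89/60 - 31634) = 1/(-1897951/60) = -60/1897951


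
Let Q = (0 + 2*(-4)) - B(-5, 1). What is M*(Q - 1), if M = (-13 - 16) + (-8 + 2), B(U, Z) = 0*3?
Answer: 315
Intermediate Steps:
B(U, Z) = 0
Q = -8 (Q = (0 + 2*(-4)) - 1*0 = (0 - 8) + 0 = -8 + 0 = -8)
M = -35 (M = -29 - 6 = -35)
M*(Q - 1) = -35*(-8 - 1) = -35*(-9) = 315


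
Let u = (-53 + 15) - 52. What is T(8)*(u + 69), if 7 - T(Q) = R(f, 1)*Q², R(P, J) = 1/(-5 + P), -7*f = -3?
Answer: -441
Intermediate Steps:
f = 3/7 (f = -⅐*(-3) = 3/7 ≈ 0.42857)
u = -90 (u = -38 - 52 = -90)
T(Q) = 7 + 7*Q²/32 (T(Q) = 7 - Q²/(-5 + 3/7) = 7 - Q²/(-32/7) = 7 - (-7)*Q²/32 = 7 + 7*Q²/32)
T(8)*(u + 69) = (7 + (7/32)*8²)*(-90 + 69) = (7 + (7/32)*64)*(-21) = (7 + 14)*(-21) = 21*(-21) = -441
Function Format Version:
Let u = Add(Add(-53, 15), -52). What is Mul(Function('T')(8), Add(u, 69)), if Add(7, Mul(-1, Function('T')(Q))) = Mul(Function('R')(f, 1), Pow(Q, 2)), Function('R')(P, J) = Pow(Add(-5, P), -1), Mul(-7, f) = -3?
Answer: -441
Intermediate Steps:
f = Rational(3, 7) (f = Mul(Rational(-1, 7), -3) = Rational(3, 7) ≈ 0.42857)
u = -90 (u = Add(-38, -52) = -90)
Function('T')(Q) = Add(7, Mul(Rational(7, 32), Pow(Q, 2))) (Function('T')(Q) = Add(7, Mul(-1, Mul(Pow(Add(-5, Rational(3, 7)), -1), Pow(Q, 2)))) = Add(7, Mul(-1, Mul(Pow(Rational(-32, 7), -1), Pow(Q, 2)))) = Add(7, Mul(-1, Mul(Rational(-7, 32), Pow(Q, 2)))) = Add(7, Mul(Rational(7, 32), Pow(Q, 2))))
Mul(Function('T')(8), Add(u, 69)) = Mul(Add(7, Mul(Rational(7, 32), Pow(8, 2))), Add(-90, 69)) = Mul(Add(7, Mul(Rational(7, 32), 64)), -21) = Mul(Add(7, 14), -21) = Mul(21, -21) = -441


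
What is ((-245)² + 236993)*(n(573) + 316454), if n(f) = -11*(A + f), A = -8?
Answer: 92146567302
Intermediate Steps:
n(f) = 88 - 11*f (n(f) = -11*(-8 + f) = 88 - 11*f)
((-245)² + 236993)*(n(573) + 316454) = ((-245)² + 236993)*((88 - 11*573) + 316454) = (60025 + 236993)*((88 - 6303) + 316454) = 297018*(-6215 + 316454) = 297018*310239 = 92146567302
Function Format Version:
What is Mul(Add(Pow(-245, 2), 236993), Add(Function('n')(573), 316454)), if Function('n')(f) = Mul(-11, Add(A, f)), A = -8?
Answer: 92146567302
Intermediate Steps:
Function('n')(f) = Add(88, Mul(-11, f)) (Function('n')(f) = Mul(-11, Add(-8, f)) = Add(88, Mul(-11, f)))
Mul(Add(Pow(-245, 2), 236993), Add(Function('n')(573), 316454)) = Mul(Add(Pow(-245, 2), 236993), Add(Add(88, Mul(-11, 573)), 316454)) = Mul(Add(60025, 236993), Add(Add(88, -6303), 316454)) = Mul(297018, Add(-6215, 316454)) = Mul(297018, 310239) = 92146567302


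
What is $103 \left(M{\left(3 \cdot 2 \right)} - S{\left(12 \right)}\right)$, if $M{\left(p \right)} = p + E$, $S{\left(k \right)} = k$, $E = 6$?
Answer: $0$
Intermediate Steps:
$M{\left(p \right)} = 6 + p$ ($M{\left(p \right)} = p + 6 = 6 + p$)
$103 \left(M{\left(3 \cdot 2 \right)} - S{\left(12 \right)}\right) = 103 \left(\left(6 + 3 \cdot 2\right) - 12\right) = 103 \left(\left(6 + 6\right) - 12\right) = 103 \left(12 - 12\right) = 103 \cdot 0 = 0$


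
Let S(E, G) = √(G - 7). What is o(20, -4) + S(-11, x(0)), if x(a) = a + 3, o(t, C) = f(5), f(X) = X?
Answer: 5 + 2*I ≈ 5.0 + 2.0*I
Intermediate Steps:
o(t, C) = 5
x(a) = 3 + a
S(E, G) = √(-7 + G)
o(20, -4) + S(-11, x(0)) = 5 + √(-7 + (3 + 0)) = 5 + √(-7 + 3) = 5 + √(-4) = 5 + 2*I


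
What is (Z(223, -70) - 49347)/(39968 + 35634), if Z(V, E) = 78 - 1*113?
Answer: -24691/37801 ≈ -0.65318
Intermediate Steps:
Z(V, E) = -35 (Z(V, E) = 78 - 113 = -35)
(Z(223, -70) - 49347)/(39968 + 35634) = (-35 - 49347)/(39968 + 35634) = -49382/75602 = -49382*1/75602 = -24691/37801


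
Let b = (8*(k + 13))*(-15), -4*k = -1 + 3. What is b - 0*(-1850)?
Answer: -1500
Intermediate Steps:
k = -1/2 (k = -(-1 + 3)/4 = -1/4*2 = -1/2 ≈ -0.50000)
b = -1500 (b = (8*(-1/2 + 13))*(-15) = (8*(25/2))*(-15) = 100*(-15) = -1500)
b - 0*(-1850) = -1500 - 0*(-1850) = -1500 - 1*0 = -1500 + 0 = -1500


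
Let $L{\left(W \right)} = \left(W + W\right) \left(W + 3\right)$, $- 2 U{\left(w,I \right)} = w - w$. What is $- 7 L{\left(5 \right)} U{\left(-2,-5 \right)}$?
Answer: $0$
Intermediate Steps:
$U{\left(w,I \right)} = 0$ ($U{\left(w,I \right)} = - \frac{w - w}{2} = \left(- \frac{1}{2}\right) 0 = 0$)
$L{\left(W \right)} = 2 W \left(3 + W\right)$
$- 7 L{\left(5 \right)} U{\left(-2,-5 \right)} = - 7 \cdot 2 \cdot 5 \left(3 + 5\right) 0 = - 7 \cdot 2 \cdot 5 \cdot 8 \cdot 0 = \left(-7\right) 80 \cdot 0 = \left(-560\right) 0 = 0$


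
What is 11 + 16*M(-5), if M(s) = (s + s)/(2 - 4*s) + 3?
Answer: 569/11 ≈ 51.727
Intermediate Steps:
M(s) = 3 + 2*s/(2 - 4*s) (M(s) = (2*s)/(2 - 4*s) + 3 = 2*s/(2 - 4*s) + 3 = 3 + 2*s/(2 - 4*s))
11 + 16*M(-5) = 11 + 16*((-3 + 5*(-5))/(-1 + 2*(-5))) = 11 + 16*((-3 - 25)/(-1 - 10)) = 11 + 16*(-28/(-11)) = 11 + 16*(-1/11*(-28)) = 11 + 16*(28/11) = 11 + 448/11 = 569/11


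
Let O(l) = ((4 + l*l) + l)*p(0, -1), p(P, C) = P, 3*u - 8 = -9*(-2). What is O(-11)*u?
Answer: 0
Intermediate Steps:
u = 26/3 (u = 8/3 + (-9*(-2))/3 = 8/3 + (⅓)*18 = 8/3 + 6 = 26/3 ≈ 8.6667)
O(l) = 0 (O(l) = ((4 + l*l) + l)*0 = ((4 + l²) + l)*0 = (4 + l + l²)*0 = 0)
O(-11)*u = 0*(26/3) = 0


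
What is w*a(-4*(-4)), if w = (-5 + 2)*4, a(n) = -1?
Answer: 12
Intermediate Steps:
w = -12 (w = -3*4 = -12)
w*a(-4*(-4)) = -12*(-1) = 12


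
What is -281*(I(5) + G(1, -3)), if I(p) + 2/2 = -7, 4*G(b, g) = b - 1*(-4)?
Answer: 7587/4 ≈ 1896.8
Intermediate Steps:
G(b, g) = 1 + b/4 (G(b, g) = (b - 1*(-4))/4 = (b + 4)/4 = (4 + b)/4 = 1 + b/4)
I(p) = -8 (I(p) = -1 - 7 = -8)
-281*(I(5) + G(1, -3)) = -281*(-8 + (1 + (¼)*1)) = -281*(-8 + (1 + ¼)) = -281*(-8 + 5/4) = -281*(-27/4) = 7587/4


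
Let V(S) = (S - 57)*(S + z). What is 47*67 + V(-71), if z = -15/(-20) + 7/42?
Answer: 36359/3 ≈ 12120.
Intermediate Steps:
z = 11/12 (z = -15*(-1/20) + 7*(1/42) = ¾ + ⅙ = 11/12 ≈ 0.91667)
V(S) = (-57 + S)*(11/12 + S) (V(S) = (S - 57)*(S + 11/12) = (-57 + S)*(11/12 + S))
47*67 + V(-71) = 47*67 + (-209/4 + (-71)² - 673/12*(-71)) = 3149 + (-209/4 + 5041 + 47783/12) = 3149 + 26912/3 = 36359/3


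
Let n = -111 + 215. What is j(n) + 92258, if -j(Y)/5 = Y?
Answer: 91738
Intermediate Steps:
n = 104
j(Y) = -5*Y
j(n) + 92258 = -5*104 + 92258 = -520 + 92258 = 91738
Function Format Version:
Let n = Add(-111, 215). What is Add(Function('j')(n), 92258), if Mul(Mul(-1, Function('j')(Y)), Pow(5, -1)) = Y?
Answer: 91738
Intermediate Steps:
n = 104
Function('j')(Y) = Mul(-5, Y)
Add(Function('j')(n), 92258) = Add(Mul(-5, 104), 92258) = Add(-520, 92258) = 91738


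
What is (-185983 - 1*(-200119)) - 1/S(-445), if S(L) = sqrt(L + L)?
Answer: 14136 + I*sqrt(890)/890 ≈ 14136.0 + 0.03352*I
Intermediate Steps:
S(L) = sqrt(2)*sqrt(L) (S(L) = sqrt(2*L) = sqrt(2)*sqrt(L))
(-185983 - 1*(-200119)) - 1/S(-445) = (-185983 - 1*(-200119)) - 1/(sqrt(2)*sqrt(-445)) = (-185983 + 200119) - 1/(sqrt(2)*(I*sqrt(445))) = 14136 - 1/(I*sqrt(890)) = 14136 - (-1)*I*sqrt(890)/890 = 14136 + I*sqrt(890)/890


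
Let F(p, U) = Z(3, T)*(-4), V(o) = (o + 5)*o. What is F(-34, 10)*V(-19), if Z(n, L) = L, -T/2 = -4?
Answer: -8512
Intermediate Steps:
T = 8 (T = -2*(-4) = 8)
V(o) = o*(5 + o) (V(o) = (5 + o)*o = o*(5 + o))
F(p, U) = -32 (F(p, U) = 8*(-4) = -32)
F(-34, 10)*V(-19) = -(-608)*(5 - 19) = -(-608)*(-14) = -32*266 = -8512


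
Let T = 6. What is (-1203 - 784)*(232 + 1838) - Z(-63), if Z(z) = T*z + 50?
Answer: -4112762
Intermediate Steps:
Z(z) = 50 + 6*z (Z(z) = 6*z + 50 = 50 + 6*z)
(-1203 - 784)*(232 + 1838) - Z(-63) = (-1203 - 784)*(232 + 1838) - (50 + 6*(-63)) = -1987*2070 - (50 - 378) = -4113090 - 1*(-328) = -4113090 + 328 = -4112762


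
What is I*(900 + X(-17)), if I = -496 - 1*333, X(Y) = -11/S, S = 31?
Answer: -23119981/31 ≈ -7.4581e+5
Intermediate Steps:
X(Y) = -11/31
I = -829 (I = -496 - 333 = -829)
I*(900 + X(-17)) = -829*(900 - 11/31) = -829*27889/31 = -23119981/31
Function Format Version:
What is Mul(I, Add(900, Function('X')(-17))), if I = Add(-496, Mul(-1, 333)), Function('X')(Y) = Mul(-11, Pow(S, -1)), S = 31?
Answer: Rational(-23119981, 31) ≈ -7.4581e+5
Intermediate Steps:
Function('X')(Y) = Rational(-11, 31) (Function('X')(Y) = Mul(-11, Pow(31, -1)) = Mul(-11, Rational(1, 31)) = Rational(-11, 31))
I = -829 (I = Add(-496, -333) = -829)
Mul(I, Add(900, Function('X')(-17))) = Mul(-829, Add(900, Rational(-11, 31))) = Mul(-829, Rational(27889, 31)) = Rational(-23119981, 31)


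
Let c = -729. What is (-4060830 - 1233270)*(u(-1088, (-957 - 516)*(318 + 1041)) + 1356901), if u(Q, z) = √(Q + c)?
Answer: -7183569584100 - 5294100*I*√1817 ≈ -7.1836e+12 - 2.2567e+8*I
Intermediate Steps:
u(Q, z) = √(-729 + Q) (u(Q, z) = √(Q - 729) = √(-729 + Q))
(-4060830 - 1233270)*(u(-1088, (-957 - 516)*(318 + 1041)) + 1356901) = (-4060830 - 1233270)*(√(-729 - 1088) + 1356901) = -5294100*(√(-1817) + 1356901) = -5294100*(I*√1817 + 1356901) = -5294100*(1356901 + I*√1817) = -7183569584100 - 5294100*I*√1817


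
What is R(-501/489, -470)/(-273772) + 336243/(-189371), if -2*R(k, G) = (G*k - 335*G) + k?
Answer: -25134661733613/16901299636312 ≈ -1.4871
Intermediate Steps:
R(k, G) = -k/2 + 335*G/2 - G*k/2 (R(k, G) = -((G*k - 335*G) + k)/2 = -((-335*G + G*k) + k)/2 = -(k - 335*G + G*k)/2 = -k/2 + 335*G/2 - G*k/2)
R(-501/489, -470)/(-273772) + 336243/(-189371) = (-(-501)/(2*489) + (335/2)*(-470) - 1/2*(-470)*(-501/489))/(-273772) + 336243/(-189371) = (-(-501)/(2*489) - 78725 - 1/2*(-470)*(-501*1/489))*(-1/273772) + 336243*(-1/189371) = (-1/2*(-167/163) - 78725 - 1/2*(-470)*(-167/163))*(-1/273772) - 336243/189371 = (167/326 - 78725 - 39245/163)*(-1/273772) - 336243/189371 = -25742673/326*(-1/273772) - 336243/189371 = 25742673/89249672 - 336243/189371 = -25134661733613/16901299636312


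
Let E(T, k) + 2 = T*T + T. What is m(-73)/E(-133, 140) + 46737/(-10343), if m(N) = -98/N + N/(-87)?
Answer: -5210352361333/1153094050722 ≈ -4.5186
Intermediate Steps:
m(N) = -98/N - N/87 (m(N) = -98/N + N*(-1/87) = -98/N - N/87)
E(T, k) = -2 + T + T² (E(T, k) = -2 + (T*T + T) = -2 + (T² + T) = -2 + (T + T²) = -2 + T + T²)
m(-73)/E(-133, 140) + 46737/(-10343) = (-98/(-73) - 1/87*(-73))/(-2 - 133 + (-133)²) + 46737/(-10343) = (-98*(-1/73) + 73/87)/(-2 - 133 + 17689) + 46737*(-1/10343) = (98/73 + 73/87)/17554 - 46737/10343 = (13855/6351)*(1/17554) - 46737/10343 = 13855/111485454 - 46737/10343 = -5210352361333/1153094050722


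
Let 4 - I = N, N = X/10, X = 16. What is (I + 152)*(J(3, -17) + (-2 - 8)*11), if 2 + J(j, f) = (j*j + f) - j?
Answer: -94956/5 ≈ -18991.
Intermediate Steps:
J(j, f) = -2 + f + j**2 - j (J(j, f) = -2 + ((j*j + f) - j) = -2 + ((j**2 + f) - j) = -2 + ((f + j**2) - j) = -2 + (f + j**2 - j) = -2 + f + j**2 - j)
N = 8/5 (N = 16/10 = 16*(1/10) = 8/5 ≈ 1.6000)
I = 12/5 (I = 4 - 1*8/5 = 4 - 8/5 = 12/5 ≈ 2.4000)
(I + 152)*(J(3, -17) + (-2 - 8)*11) = (12/5 + 152)*((-2 - 17 + 3**2 - 1*3) + (-2 - 8)*11) = 772*((-2 - 17 + 9 - 3) - 10*11)/5 = 772*(-13 - 110)/5 = (772/5)*(-123) = -94956/5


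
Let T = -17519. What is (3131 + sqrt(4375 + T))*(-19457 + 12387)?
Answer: -22136170 - 14140*I*sqrt(3286) ≈ -2.2136e+7 - 8.1056e+5*I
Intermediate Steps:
(3131 + sqrt(4375 + T))*(-19457 + 12387) = (3131 + sqrt(4375 - 17519))*(-19457 + 12387) = (3131 + sqrt(-13144))*(-7070) = (3131 + 2*I*sqrt(3286))*(-7070) = -22136170 - 14140*I*sqrt(3286)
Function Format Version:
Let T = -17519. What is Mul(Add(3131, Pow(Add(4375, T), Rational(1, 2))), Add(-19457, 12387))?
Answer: Add(-22136170, Mul(-14140, I, Pow(3286, Rational(1, 2)))) ≈ Add(-2.2136e+7, Mul(-8.1056e+5, I))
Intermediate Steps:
Mul(Add(3131, Pow(Add(4375, T), Rational(1, 2))), Add(-19457, 12387)) = Mul(Add(3131, Pow(Add(4375, -17519), Rational(1, 2))), Add(-19457, 12387)) = Mul(Add(3131, Pow(-13144, Rational(1, 2))), -7070) = Mul(Add(3131, Mul(2, I, Pow(3286, Rational(1, 2)))), -7070) = Add(-22136170, Mul(-14140, I, Pow(3286, Rational(1, 2))))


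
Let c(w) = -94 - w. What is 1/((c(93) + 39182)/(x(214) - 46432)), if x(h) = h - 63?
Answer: -46281/38995 ≈ -1.1868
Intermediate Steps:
x(h) = -63 + h
1/((c(93) + 39182)/(x(214) - 46432)) = 1/(((-94 - 1*93) + 39182)/((-63 + 214) - 46432)) = 1/(((-94 - 93) + 39182)/(151 - 46432)) = 1/((-187 + 39182)/(-46281)) = 1/(38995*(-1/46281)) = 1/(-38995/46281) = -46281/38995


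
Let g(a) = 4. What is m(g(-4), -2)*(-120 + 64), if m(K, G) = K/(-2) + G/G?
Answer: 56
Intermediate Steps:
m(K, G) = 1 - K/2 (m(K, G) = K*(-1/2) + 1 = -K/2 + 1 = 1 - K/2)
m(g(-4), -2)*(-120 + 64) = (1 - 1/2*4)*(-120 + 64) = (1 - 2)*(-56) = -1*(-56) = 56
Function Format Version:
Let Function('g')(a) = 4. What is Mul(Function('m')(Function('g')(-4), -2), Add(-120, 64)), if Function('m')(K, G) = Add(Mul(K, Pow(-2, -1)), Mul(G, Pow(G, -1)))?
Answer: 56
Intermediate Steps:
Function('m')(K, G) = Add(1, Mul(Rational(-1, 2), K)) (Function('m')(K, G) = Add(Mul(K, Rational(-1, 2)), 1) = Add(Mul(Rational(-1, 2), K), 1) = Add(1, Mul(Rational(-1, 2), K)))
Mul(Function('m')(Function('g')(-4), -2), Add(-120, 64)) = Mul(Add(1, Mul(Rational(-1, 2), 4)), Add(-120, 64)) = Mul(Add(1, -2), -56) = Mul(-1, -56) = 56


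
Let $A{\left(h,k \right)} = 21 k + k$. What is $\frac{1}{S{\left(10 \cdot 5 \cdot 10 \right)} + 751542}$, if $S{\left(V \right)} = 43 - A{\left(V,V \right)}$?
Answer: $\frac{1}{740585} \approx 1.3503 \cdot 10^{-6}$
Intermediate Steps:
$A{\left(h,k \right)} = 22 k$
$S{\left(V \right)} = 43 - 22 V$
$\frac{1}{S{\left(10 \cdot 5 \cdot 10 \right)} + 751542} = \frac{1}{\left(43 - 22 \cdot 10 \cdot 5 \cdot 10\right) + 751542} = \frac{1}{\left(43 - 22 \cdot 50 \cdot 10\right) + 751542} = \frac{1}{\left(43 - 11000\right) + 751542} = \frac{1}{-10957 + 751542} = \frac{1}{740585}$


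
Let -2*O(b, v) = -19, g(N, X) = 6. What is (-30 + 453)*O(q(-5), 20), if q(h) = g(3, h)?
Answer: 8037/2 ≈ 4018.5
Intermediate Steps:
q(h) = 6
O(b, v) = 19/2 (O(b, v) = -½*(-19) = 19/2)
(-30 + 453)*O(q(-5), 20) = (-30 + 453)*(19/2) = 423*(19/2) = 8037/2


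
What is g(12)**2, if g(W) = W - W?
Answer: 0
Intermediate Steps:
g(W) = 0
g(12)**2 = 0**2 = 0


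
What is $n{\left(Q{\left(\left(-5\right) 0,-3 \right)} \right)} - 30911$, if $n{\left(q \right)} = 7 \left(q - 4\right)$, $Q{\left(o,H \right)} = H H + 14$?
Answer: $-30778$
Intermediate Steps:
$Q{\left(o,H \right)} = 14 + H^{2}$ ($Q{\left(o,H \right)} = H^{2} + 14 = 14 + H^{2}$)
$n{\left(q \right)} = -28 + 7 q$ ($n{\left(q \right)} = 7 \left(-4 + q\right) = -28 + 7 q$)
$n{\left(Q{\left(\left(-5\right) 0,-3 \right)} \right)} - 30911 = \left(-28 + 7 \left(14 + \left(-3\right)^{2}\right)\right) - 30911 = \left(-28 + 7 \left(14 + 9\right)\right) - 30911 = \left(-28 + 7 \cdot 23\right) - 30911 = \left(-28 + 161\right) - 30911 = 133 - 30911 = -30778$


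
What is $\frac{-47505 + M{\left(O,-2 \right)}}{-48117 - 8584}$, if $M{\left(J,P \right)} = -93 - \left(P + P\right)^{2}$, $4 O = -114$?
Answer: $\frac{47614}{56701} \approx 0.83974$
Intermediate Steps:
$O = - \frac{57}{2}$ ($O = \frac{1}{4} \left(-114\right) = - \frac{57}{2} \approx -28.5$)
$M{\left(J,P \right)} = -93 - 4 P^{2}$ ($M{\left(J,P \right)} = -93 - \left(2 P\right)^{2} = -93 - 4 P^{2}$)
$\frac{-47505 + M{\left(O,-2 \right)}}{-48117 - 8584} = \frac{-47505 - \left(93 + 4 \left(-2\right)^{2}\right)}{-48117 - 8584} = \frac{-47505 - 109}{-56701} = \left(-47505 - 109\right) \left(- \frac{1}{56701}\right) = \left(-47614\right) \left(- \frac{1}{56701}\right) = \frac{47614}{56701}$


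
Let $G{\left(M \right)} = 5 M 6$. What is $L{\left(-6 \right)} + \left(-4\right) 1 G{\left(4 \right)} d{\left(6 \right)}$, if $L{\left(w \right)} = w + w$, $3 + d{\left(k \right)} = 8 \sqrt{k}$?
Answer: $1428 - 3840 \sqrt{6} \approx -7978.0$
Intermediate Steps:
$d{\left(k \right)} = -3 + 8 \sqrt{k}$
$G{\left(M \right)} = 30 M$
$L{\left(w \right)} = 2 w$
$L{\left(-6 \right)} + \left(-4\right) 1 G{\left(4 \right)} d{\left(6 \right)} = 2 \left(-6\right) + \left(-4\right) 1 \cdot 30 \cdot 4 \left(-3 + 8 \sqrt{6}\right) = -12 + \left(-4\right) 120 \left(-3 + 8 \sqrt{6}\right) = -12 - 480 \left(-3 + 8 \sqrt{6}\right) = -12 + \left(1440 - 3840 \sqrt{6}\right) = 1428 - 3840 \sqrt{6}$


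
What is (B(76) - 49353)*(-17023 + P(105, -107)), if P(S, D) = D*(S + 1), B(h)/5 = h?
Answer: 1389119145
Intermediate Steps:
B(h) = 5*h
P(S, D) = D*(1 + S)
(B(76) - 49353)*(-17023 + P(105, -107)) = (5*76 - 49353)*(-17023 - 107*(1 + 105)) = (380 - 49353)*(-17023 - 107*106) = -48973*(-17023 - 11342) = -48973*(-28365) = 1389119145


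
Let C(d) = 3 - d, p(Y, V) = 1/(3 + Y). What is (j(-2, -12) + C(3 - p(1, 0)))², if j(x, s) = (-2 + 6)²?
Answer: 4225/16 ≈ 264.06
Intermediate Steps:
j(x, s) = 16 (j(x, s) = 4² = 16)
(j(-2, -12) + C(3 - p(1, 0)))² = (16 + (3 - (3 - 1/(3 + 1))))² = (16 + (3 - (3 - 1/4)))² = (16 + (3 - (3 - 1*¼)))² = (16 + (3 - (3 - ¼)))² = (16 + (3 - 1*11/4))² = (16 + (3 - 11/4))² = (16 + ¼)² = (65/4)² = 4225/16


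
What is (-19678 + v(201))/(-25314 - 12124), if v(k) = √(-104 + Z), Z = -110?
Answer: 9839/18719 - I*√214/37438 ≈ 0.52562 - 0.00039075*I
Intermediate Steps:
v(k) = I*√214 (v(k) = √(-104 - 110) = √(-214) = I*√214)
(-19678 + v(201))/(-25314 - 12124) = (-19678 + I*√214)/(-25314 - 12124) = (-19678 + I*√214)/(-37438) = (-19678 + I*√214)*(-1/37438) = 9839/18719 - I*√214/37438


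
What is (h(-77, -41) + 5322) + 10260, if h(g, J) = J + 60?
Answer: 15601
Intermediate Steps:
h(g, J) = 60 + J
(h(-77, -41) + 5322) + 10260 = ((60 - 41) + 5322) + 10260 = (19 + 5322) + 10260 = 5341 + 10260 = 15601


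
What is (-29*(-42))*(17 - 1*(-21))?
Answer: 46284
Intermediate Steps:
(-29*(-42))*(17 - 1*(-21)) = 1218*(17 + 21) = 1218*38 = 46284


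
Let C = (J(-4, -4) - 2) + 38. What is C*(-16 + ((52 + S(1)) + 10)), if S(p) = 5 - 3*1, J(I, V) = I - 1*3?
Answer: 1392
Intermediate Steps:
J(I, V) = -3 + I (J(I, V) = I - 3 = -3 + I)
C = 29 (C = ((-3 - 4) - 2) + 38 = (-7 - 2) + 38 = -9 + 38 = 29)
S(p) = 2 (S(p) = 5 - 3 = 2)
C*(-16 + ((52 + S(1)) + 10)) = 29*(-16 + ((52 + 2) + 10)) = 29*(-16 + (54 + 10)) = 29*(-16 + 64) = 29*48 = 1392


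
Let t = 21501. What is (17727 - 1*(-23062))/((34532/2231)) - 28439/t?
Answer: 20160974363/7654356 ≈ 2633.9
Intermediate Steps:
(17727 - 1*(-23062))/((34532/2231)) - 28439/t = (17727 - 1*(-23062))/((34532/2231)) - 28439/21501 = (17727 + 23062)/((34532*(1/2231))) - 28439*1/21501 = 40789/(356/23) - 28439/21501 = 40789*(23/356) - 28439/21501 = 938147/356 - 28439/21501 = 20160974363/7654356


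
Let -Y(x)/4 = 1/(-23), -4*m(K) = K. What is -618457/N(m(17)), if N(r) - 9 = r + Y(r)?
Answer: -56898044/453 ≈ -1.2560e+5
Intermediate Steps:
m(K) = -K/4
Y(x) = 4/23 (Y(x) = -4/(-23) = -4*(-1/23) = 4/23)
N(r) = 211/23 + r (N(r) = 9 + (r + 4/23) = 9 + (4/23 + r) = 211/23 + r)
-618457/N(m(17)) = -618457/(211/23 - ¼*17) = -618457/(211/23 - 17/4) = -618457/453/92 = -618457*92/453 = -56898044/453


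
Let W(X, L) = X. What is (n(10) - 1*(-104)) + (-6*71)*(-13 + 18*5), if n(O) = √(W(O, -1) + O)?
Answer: -32698 + 2*√5 ≈ -32694.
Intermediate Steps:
n(O) = √2*√O (n(O) = √(O + O) = √(2*O) = √2*√O)
(n(10) - 1*(-104)) + (-6*71)*(-13 + 18*5) = (√2*√10 - 1*(-104)) + (-6*71)*(-13 + 18*5) = (2*√5 + 104) - 426*(-13 + 90) = (104 + 2*√5) - 426*77 = (104 + 2*√5) - 32802 = -32698 + 2*√5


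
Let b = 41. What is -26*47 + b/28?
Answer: -34175/28 ≈ -1220.5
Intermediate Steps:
-26*47 + b/28 = -26*47 + 41/28 = -1222 + 41*(1/28) = -1222 + 41/28 = -34175/28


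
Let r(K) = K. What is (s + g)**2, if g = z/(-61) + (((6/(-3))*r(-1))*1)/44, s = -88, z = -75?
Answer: 13545468225/1800964 ≈ 7521.2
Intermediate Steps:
g = 1711/1342 (g = -75/(-61) + (((6/(-3))*(-1))*1)/44 = -75*(-1/61) + (((6*(-1/3))*(-1))*1)*(1/44) = 75/61 + (-2*(-1)*1)*(1/44) = 75/61 + (2*1)*(1/44) = 75/61 + 2*(1/44) = 75/61 + 1/22 = 1711/1342 ≈ 1.2750)
(s + g)**2 = (-88 + 1711/1342)**2 = (-116385/1342)**2 = 13545468225/1800964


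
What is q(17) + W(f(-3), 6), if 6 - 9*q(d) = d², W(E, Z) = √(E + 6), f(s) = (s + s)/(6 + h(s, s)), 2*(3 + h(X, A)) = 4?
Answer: -283/9 + 2*√30/5 ≈ -29.254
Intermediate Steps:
h(X, A) = -1 (h(X, A) = -3 + (½)*4 = -3 + 2 = -1)
f(s) = 2*s/5 (f(s) = (s + s)/(6 - 1) = (2*s)/5 = (2*s)*(⅕) = 2*s/5)
W(E, Z) = √(6 + E)
q(d) = ⅔ - d²/9
q(17) + W(f(-3), 6) = (⅔ - ⅑*17²) + √(6 + (⅖)*(-3)) = (⅔ - ⅑*289) + √(6 - 6/5) = (⅔ - 289/9) + √(24/5) = -283/9 + 2*√30/5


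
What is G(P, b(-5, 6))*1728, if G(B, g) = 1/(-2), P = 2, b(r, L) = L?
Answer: -864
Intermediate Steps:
G(B, g) = -½
G(P, b(-5, 6))*1728 = -½*1728 = -864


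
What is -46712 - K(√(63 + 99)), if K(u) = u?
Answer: -46712 - 9*√2 ≈ -46725.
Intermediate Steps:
-46712 - K(√(63 + 99)) = -46712 - √(63 + 99) = -46712 - √162 = -46712 - 9*√2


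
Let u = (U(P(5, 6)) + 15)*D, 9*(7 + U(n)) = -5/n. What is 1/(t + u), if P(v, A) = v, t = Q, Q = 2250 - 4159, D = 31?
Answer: -9/14980 ≈ -0.00060080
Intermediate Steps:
Q = -1909
t = -1909
U(n) = -7 - 5/(9*n) (U(n) = -7 + (-5/n)/9 = -7 - 5/(9*n))
u = 2201/9 (u = ((-7 - 5/9/5) + 15)*31 = ((-7 - 5/9*1/5) + 15)*31 = ((-7 - 1/9) + 15)*31 = (-64/9 + 15)*31 = (71/9)*31 = 2201/9 ≈ 244.56)
1/(t + u) = 1/(-1909 + 2201/9) = 1/(-14980/9) = -9/14980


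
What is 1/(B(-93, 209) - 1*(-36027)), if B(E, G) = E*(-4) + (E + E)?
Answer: 1/36213 ≈ 2.7614e-5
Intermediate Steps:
B(E, G) = -2*E (B(E, G) = -4*E + 2*E = -2*E)
1/(B(-93, 209) - 1*(-36027)) = 1/(-2*(-93) - 1*(-36027)) = 1/(186 + 36027) = 1/36213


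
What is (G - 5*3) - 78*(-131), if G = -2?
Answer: 10201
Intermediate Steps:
(G - 5*3) - 78*(-131) = (-2 - 5*3) - 78*(-131) = (-2 - 15) + 10218 = -17 + 10218 = 10201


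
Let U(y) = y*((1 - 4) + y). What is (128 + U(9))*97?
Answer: 17654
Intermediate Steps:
U(y) = y*(-3 + y)
(128 + U(9))*97 = (128 + 9*(-3 + 9))*97 = (128 + 9*6)*97 = (128 + 54)*97 = 182*97 = 17654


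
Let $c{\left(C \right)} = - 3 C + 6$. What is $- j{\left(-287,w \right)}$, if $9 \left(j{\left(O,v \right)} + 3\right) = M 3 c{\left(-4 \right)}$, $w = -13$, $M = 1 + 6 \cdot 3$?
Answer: $-111$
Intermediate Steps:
$c{\left(C \right)} = 6 - 3 C$
$M = 19$ ($M = 1 + 18 = 19$)
$j{\left(O,v \right)} = 111$ ($j{\left(O,v \right)} = -3 + \frac{19 \cdot 3 \left(6 - -12\right)}{9} = -3 + \frac{57 \left(6 + 12\right)}{9} = -3 + \frac{57 \cdot 18}{9} = -3 + \frac{1}{9} \cdot 1026 = -3 + 114 = 111$)
$- j{\left(-287,w \right)} = \left(-1\right) 111 = -111$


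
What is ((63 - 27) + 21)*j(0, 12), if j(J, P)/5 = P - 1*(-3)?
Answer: 4275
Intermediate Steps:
j(J, P) = 15 + 5*P (j(J, P) = 5*(P - 1*(-3)) = 5*(P + 3) = 5*(3 + P) = 15 + 5*P)
((63 - 27) + 21)*j(0, 12) = ((63 - 27) + 21)*(15 + 5*12) = (36 + 21)*(15 + 60) = 57*75 = 4275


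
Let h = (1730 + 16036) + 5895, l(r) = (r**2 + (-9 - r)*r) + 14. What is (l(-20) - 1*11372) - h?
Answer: -34839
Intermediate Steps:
l(r) = 14 + r**2 + r*(-9 - r) (l(r) = (r**2 + r*(-9 - r)) + 14 = 14 + r**2 + r*(-9 - r))
h = 23661 (h = 17766 + 5895 = 23661)
(l(-20) - 1*11372) - h = ((14 - 9*(-20)) - 1*11372) - 1*23661 = ((14 + 180) - 11372) - 23661 = (194 - 11372) - 23661 = -11178 - 23661 = -34839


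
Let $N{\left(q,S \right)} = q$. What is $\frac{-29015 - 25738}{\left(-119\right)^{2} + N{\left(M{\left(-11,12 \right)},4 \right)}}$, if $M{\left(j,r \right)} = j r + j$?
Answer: $- \frac{54753}{14018} \approx -3.9059$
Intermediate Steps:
$M{\left(j,r \right)} = j + j r$
$\frac{-29015 - 25738}{\left(-119\right)^{2} + N{\left(M{\left(-11,12 \right)},4 \right)}} = \frac{-29015 - 25738}{\left(-119\right)^{2} - 11 \left(1 + 12\right)} = - \frac{54753}{14161 - 143} = - \frac{54753}{14018}$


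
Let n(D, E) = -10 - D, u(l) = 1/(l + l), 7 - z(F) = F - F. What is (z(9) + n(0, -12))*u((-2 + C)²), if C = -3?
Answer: -3/50 ≈ -0.060000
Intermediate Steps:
z(F) = 7 (z(F) = 7 - (F - F) = 7 - 1*0 = 7 + 0 = 7)
u(l) = 1/(2*l)
(z(9) + n(0, -12))*u((-2 + C)²) = (7 + (-10 - 1*0))*(1/(2*((-2 - 3)²))) = (7 + (-10 + 0))*(1/(2*((-5)²))) = (7 - 10)*((½)/25) = -3/(2*25) = -3*1/50 = -3/50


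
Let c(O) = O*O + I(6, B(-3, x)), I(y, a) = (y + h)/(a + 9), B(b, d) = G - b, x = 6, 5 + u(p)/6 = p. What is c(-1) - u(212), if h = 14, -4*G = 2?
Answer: -28503/23 ≈ -1239.3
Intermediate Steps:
G = -½ (G = -¼*2 = -½ ≈ -0.50000)
u(p) = -30 + 6*p
B(b, d) = -½ - b
I(y, a) = (14 + y)/(9 + a) (I(y, a) = (y + 14)/(a + 9) = (14 + y)/(9 + a))
c(O) = 40/23 + O² (c(O) = O*O + (14 + 6)/(9 + (-½ - 1*(-3))) = O² + 20/(9 + (-½ + 3)) = O² + 20/(9 + 5/2) = O² + 20/(23/2) = O² + (2/23)*20 = O² + 40/23 = 40/23 + O²)
c(-1) - u(212) = (40/23 + (-1)²) - (-30 + 6*212) = (40/23 + 1) - (-30 + 1272) = 63/23 - 1*1242 = 63/23 - 1242 = -28503/23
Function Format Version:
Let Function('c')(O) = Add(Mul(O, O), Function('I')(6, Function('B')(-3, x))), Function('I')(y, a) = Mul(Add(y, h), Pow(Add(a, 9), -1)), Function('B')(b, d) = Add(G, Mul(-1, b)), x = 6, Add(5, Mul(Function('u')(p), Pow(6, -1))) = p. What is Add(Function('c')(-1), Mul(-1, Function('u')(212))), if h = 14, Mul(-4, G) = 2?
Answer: Rational(-28503, 23) ≈ -1239.3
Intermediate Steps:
G = Rational(-1, 2) (G = Mul(Rational(-1, 4), 2) = Rational(-1, 2) ≈ -0.50000)
Function('u')(p) = Add(-30, Mul(6, p))
Function('B')(b, d) = Add(Rational(-1, 2), Mul(-1, b))
Function('I')(y, a) = Mul(Pow(Add(9, a), -1), Add(14, y)) (Function('I')(y, a) = Mul(Add(y, 14), Pow(Add(a, 9), -1)) = Mul(Add(14, y), Pow(Add(9, a), -1)) = Mul(Pow(Add(9, a), -1), Add(14, y)))
Function('c')(O) = Add(Rational(40, 23), Pow(O, 2)) (Function('c')(O) = Add(Mul(O, O), Mul(Pow(Add(9, Add(Rational(-1, 2), Mul(-1, -3))), -1), Add(14, 6))) = Add(Pow(O, 2), Mul(Pow(Add(9, Add(Rational(-1, 2), 3)), -1), 20)) = Add(Pow(O, 2), Mul(Pow(Add(9, Rational(5, 2)), -1), 20)) = Add(Pow(O, 2), Mul(Pow(Rational(23, 2), -1), 20)) = Add(Pow(O, 2), Mul(Rational(2, 23), 20)) = Add(Pow(O, 2), Rational(40, 23)) = Add(Rational(40, 23), Pow(O, 2)))
Add(Function('c')(-1), Mul(-1, Function('u')(212))) = Add(Add(Rational(40, 23), Pow(-1, 2)), Mul(-1, Add(-30, Mul(6, 212)))) = Add(Add(Rational(40, 23), 1), Mul(-1, Add(-30, 1272))) = Add(Rational(63, 23), Mul(-1, 1242)) = Add(Rational(63, 23), -1242) = Rational(-28503, 23)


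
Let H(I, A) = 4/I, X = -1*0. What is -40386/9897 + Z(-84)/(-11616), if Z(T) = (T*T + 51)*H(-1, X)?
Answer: -5215885/3193432 ≈ -1.6333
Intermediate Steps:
X = 0
Z(T) = -204 - 4*T² (Z(T) = (T*T + 51)*(4/(-1)) = (T² + 51)*(4*(-1)) = (51 + T²)*(-4) = -204 - 4*T²)
-40386/9897 + Z(-84)/(-11616) = -40386/9897 + (-204 - 4*(-84)²)/(-11616) = -40386*1/9897 + (-204 - 4*7056)*(-1/11616) = -13462/3299 + (-204 - 28224)*(-1/11616) = -13462/3299 - 28428*(-1/11616) = -13462/3299 + 2369/968 = -5215885/3193432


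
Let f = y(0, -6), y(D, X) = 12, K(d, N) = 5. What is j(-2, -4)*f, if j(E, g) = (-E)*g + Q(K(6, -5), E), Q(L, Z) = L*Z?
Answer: -216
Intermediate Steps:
f = 12
j(E, g) = 5*E - E*g (j(E, g) = (-E)*g + 5*E = -E*g + 5*E = 5*E - E*g)
j(-2, -4)*f = -2*(5 - 1*(-4))*12 = -2*(5 + 4)*12 = -2*9*12 = -18*12 = -216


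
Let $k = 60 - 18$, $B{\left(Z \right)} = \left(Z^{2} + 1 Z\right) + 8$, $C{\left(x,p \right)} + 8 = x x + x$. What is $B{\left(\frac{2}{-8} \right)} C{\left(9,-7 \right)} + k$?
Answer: $\frac{5461}{8} \approx 682.63$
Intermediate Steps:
$C{\left(x,p \right)} = -8 + x + x^{2}$ ($C{\left(x,p \right)} = -8 + \left(x x + x\right) = -8 + \left(x^{2} + x\right) = -8 + \left(x + x^{2}\right) = -8 + x + x^{2}$)
$B{\left(Z \right)} = 8 + Z + Z^{2}$ ($B{\left(Z \right)} = \left(Z^{2} + Z\right) + 8 = \left(Z + Z^{2}\right) + 8 = 8 + Z + Z^{2}$)
$k = 42$
$B{\left(\frac{2}{-8} \right)} C{\left(9,-7 \right)} + k = \left(8 + \frac{2}{-8} + \left(\frac{2}{-8}\right)^{2}\right) \left(-8 + 9 + 9^{2}\right) + 42 = \left(8 + 2 \left(- \frac{1}{8}\right) + \left(2 \left(- \frac{1}{8}\right)\right)^{2}\right) \left(-8 + 9 + 81\right) + 42 = \left(8 - \frac{1}{4} + \left(- \frac{1}{4}\right)^{2}\right) 82 + 42 = \left(8 - \frac{1}{4} + \frac{1}{16}\right) 82 + 42 = \frac{125}{16} \cdot 82 + 42 = \frac{5125}{8} + 42 = \frac{5461}{8}$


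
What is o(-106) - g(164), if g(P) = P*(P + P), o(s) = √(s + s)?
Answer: -53792 + 2*I*√53 ≈ -53792.0 + 14.56*I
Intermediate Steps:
o(s) = √2*√s (o(s) = √(2*s) = √2*√s)
g(P) = 2*P² (g(P) = P*(2*P) = 2*P²)
o(-106) - g(164) = √2*√(-106) - 2*164² = √2*(I*√106) - 2*26896 = 2*I*√53 - 1*53792 = 2*I*√53 - 53792 = -53792 + 2*I*√53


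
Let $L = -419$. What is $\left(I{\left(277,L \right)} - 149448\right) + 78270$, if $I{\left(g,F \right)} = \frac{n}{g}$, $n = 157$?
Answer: $- \frac{19716149}{277} \approx -71177.0$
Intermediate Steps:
$I{\left(g,F \right)} = \frac{157}{g}$
$\left(I{\left(277,L \right)} - 149448\right) + 78270 = \left(\frac{157}{277} - 149448\right) + 78270 = - \frac{41396939}{277} + 78270 = - \frac{19716149}{277}$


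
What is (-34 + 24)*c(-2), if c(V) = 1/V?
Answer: 5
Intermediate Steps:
(-34 + 24)*c(-2) = (-34 + 24)/(-2) = -10*(-½) = 5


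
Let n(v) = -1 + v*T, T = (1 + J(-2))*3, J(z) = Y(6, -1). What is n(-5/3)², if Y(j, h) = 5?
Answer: 961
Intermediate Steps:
J(z) = 5
T = 18 (T = (1 + 5)*3 = 6*3 = 18)
n(v) = -1 + 18*v (n(v) = -1 + v*18 = -1 + 18*v)
n(-5/3)² = (-1 + 18*(-5/3))² = (-1 - 30)² = (-31)² = 961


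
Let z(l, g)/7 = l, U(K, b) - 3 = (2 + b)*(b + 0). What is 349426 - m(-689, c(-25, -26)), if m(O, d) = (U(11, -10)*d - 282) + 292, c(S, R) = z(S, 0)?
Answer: 363941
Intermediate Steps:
U(K, b) = 3 + b*(2 + b) (U(K, b) = 3 + (2 + b)*(b + 0) = 3 + (2 + b)*b = 3 + b*(2 + b))
z(l, g) = 7*l
c(S, R) = 7*S
m(O, d) = 10 + 83*d (m(O, d) = ((3 + (-10)**2 + 2*(-10))*d - 282) + 292 = ((3 + 100 - 20)*d - 282) + 292 = (83*d - 282) + 292 = (-282 + 83*d) + 292 = 10 + 83*d)
349426 - m(-689, c(-25, -26)) = 349426 - (10 + 83*(7*(-25))) = 349426 - (10 + 83*(-175)) = 349426 - (10 - 14525) = 349426 - 1*(-14515) = 349426 + 14515 = 363941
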